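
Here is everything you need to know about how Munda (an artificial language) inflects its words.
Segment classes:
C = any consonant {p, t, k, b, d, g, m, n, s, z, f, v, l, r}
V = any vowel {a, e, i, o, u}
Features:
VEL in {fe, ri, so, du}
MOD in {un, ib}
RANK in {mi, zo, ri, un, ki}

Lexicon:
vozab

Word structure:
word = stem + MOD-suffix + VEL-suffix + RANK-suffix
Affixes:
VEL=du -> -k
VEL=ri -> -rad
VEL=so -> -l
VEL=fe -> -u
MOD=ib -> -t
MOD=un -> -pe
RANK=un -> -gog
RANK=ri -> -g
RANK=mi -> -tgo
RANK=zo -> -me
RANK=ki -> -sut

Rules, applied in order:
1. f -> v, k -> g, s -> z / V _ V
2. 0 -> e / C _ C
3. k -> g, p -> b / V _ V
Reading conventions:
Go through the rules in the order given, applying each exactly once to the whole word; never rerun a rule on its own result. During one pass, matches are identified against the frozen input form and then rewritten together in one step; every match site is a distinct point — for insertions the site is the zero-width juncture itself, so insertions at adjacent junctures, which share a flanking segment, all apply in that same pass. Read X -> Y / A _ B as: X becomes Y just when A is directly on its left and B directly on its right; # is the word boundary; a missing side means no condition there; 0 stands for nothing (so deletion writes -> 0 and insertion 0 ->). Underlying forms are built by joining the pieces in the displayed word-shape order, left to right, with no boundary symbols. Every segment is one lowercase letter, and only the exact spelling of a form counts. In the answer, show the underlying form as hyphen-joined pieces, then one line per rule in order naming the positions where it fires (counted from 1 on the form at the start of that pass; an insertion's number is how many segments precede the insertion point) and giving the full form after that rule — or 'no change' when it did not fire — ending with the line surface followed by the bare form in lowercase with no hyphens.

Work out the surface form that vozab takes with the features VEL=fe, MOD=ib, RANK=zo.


underlying: vozab-t-u-me
1. f -> v, k -> g, s -> z / V _ V: no change
2. 0 -> e / C _ C: inserts after position(s) 5: vozabetume
3. k -> g, p -> b / V _ V: no change
surface: vozabetume


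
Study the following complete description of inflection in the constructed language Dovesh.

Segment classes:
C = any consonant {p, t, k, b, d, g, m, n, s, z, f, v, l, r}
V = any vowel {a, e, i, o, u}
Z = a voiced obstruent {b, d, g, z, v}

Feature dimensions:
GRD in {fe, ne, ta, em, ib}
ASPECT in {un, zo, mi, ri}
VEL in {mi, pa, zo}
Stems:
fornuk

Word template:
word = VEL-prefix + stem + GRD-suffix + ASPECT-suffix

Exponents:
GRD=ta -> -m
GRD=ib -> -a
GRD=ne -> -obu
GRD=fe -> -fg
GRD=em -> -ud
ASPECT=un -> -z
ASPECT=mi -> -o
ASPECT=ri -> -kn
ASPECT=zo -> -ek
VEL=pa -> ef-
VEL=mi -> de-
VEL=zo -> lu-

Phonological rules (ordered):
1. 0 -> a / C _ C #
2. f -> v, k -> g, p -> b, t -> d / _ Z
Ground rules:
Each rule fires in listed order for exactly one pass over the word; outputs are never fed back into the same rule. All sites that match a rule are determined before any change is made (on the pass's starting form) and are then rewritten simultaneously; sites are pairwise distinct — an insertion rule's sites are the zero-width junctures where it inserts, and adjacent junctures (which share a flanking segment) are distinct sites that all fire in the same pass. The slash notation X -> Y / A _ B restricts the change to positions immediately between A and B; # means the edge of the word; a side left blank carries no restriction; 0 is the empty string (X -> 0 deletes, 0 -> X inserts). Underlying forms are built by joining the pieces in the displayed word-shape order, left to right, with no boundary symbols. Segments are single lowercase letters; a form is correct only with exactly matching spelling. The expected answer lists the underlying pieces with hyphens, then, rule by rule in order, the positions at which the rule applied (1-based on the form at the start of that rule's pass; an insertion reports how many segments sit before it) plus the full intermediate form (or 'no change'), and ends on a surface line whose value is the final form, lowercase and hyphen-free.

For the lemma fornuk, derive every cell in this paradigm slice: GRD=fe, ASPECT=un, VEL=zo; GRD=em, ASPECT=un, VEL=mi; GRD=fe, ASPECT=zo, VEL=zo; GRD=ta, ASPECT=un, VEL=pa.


cell GRD=fe, ASPECT=un, VEL=zo:
underlying: lu-fornuk-fg-z
1. 0 -> a / C _ C #: inserts after position(s) 10: lufornukfgaz
2. f -> v, k -> g, p -> b, t -> d / _ Z: fires at position(s) 9: lufornukvgaz
surface: lufornukvgaz

cell GRD=em, ASPECT=un, VEL=mi:
underlying: de-fornuk-ud-z
1. 0 -> a / C _ C #: inserts after position(s) 10: defornukudaz
2. f -> v, k -> g, p -> b, t -> d / _ Z: no change
surface: defornukudaz

cell GRD=fe, ASPECT=zo, VEL=zo:
underlying: lu-fornuk-fg-ek
1. 0 -> a / C _ C #: no change
2. f -> v, k -> g, p -> b, t -> d / _ Z: fires at position(s) 9: lufornukvgek
surface: lufornukvgek

cell GRD=ta, ASPECT=un, VEL=pa:
underlying: ef-fornuk-m-z
1. 0 -> a / C _ C #: inserts after position(s) 9: effornukmaz
2. f -> v, k -> g, p -> b, t -> d / _ Z: no change
surface: effornukmaz


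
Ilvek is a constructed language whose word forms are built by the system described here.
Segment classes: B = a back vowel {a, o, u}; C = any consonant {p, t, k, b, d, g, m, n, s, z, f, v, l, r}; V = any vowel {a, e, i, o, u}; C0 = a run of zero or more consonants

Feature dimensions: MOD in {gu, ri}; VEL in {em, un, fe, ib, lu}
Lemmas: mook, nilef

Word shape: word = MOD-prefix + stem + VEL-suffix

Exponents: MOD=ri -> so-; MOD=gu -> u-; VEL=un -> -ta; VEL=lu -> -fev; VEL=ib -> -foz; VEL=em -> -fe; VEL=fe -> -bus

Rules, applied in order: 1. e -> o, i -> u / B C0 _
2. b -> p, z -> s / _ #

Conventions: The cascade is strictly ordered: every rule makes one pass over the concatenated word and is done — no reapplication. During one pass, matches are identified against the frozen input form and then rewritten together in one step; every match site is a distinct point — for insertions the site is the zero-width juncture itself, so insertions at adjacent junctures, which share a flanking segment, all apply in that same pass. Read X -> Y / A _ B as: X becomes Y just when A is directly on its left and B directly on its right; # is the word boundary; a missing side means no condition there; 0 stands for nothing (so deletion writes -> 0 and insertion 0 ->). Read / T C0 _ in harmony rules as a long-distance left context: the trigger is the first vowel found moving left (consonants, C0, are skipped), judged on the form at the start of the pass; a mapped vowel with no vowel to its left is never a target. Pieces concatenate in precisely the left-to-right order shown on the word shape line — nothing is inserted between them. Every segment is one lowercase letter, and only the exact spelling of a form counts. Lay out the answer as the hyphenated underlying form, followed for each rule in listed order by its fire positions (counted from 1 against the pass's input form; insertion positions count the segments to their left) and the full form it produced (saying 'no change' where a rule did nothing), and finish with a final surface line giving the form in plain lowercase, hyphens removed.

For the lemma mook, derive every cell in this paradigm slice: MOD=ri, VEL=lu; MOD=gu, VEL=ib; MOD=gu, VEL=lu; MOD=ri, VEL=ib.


cell MOD=ri, VEL=lu:
underlying: so-mook-fev
1. e -> o, i -> u / B C0 _: fires at position(s) 8: somookfov
2. b -> p, z -> s / _ #: no change
surface: somookfov

cell MOD=gu, VEL=ib:
underlying: u-mook-foz
1. e -> o, i -> u / B C0 _: no change
2. b -> p, z -> s / _ #: fires at position(s) 8: umookfos
surface: umookfos

cell MOD=gu, VEL=lu:
underlying: u-mook-fev
1. e -> o, i -> u / B C0 _: fires at position(s) 7: umookfov
2. b -> p, z -> s / _ #: no change
surface: umookfov

cell MOD=ri, VEL=ib:
underlying: so-mook-foz
1. e -> o, i -> u / B C0 _: no change
2. b -> p, z -> s / _ #: fires at position(s) 9: somookfos
surface: somookfos


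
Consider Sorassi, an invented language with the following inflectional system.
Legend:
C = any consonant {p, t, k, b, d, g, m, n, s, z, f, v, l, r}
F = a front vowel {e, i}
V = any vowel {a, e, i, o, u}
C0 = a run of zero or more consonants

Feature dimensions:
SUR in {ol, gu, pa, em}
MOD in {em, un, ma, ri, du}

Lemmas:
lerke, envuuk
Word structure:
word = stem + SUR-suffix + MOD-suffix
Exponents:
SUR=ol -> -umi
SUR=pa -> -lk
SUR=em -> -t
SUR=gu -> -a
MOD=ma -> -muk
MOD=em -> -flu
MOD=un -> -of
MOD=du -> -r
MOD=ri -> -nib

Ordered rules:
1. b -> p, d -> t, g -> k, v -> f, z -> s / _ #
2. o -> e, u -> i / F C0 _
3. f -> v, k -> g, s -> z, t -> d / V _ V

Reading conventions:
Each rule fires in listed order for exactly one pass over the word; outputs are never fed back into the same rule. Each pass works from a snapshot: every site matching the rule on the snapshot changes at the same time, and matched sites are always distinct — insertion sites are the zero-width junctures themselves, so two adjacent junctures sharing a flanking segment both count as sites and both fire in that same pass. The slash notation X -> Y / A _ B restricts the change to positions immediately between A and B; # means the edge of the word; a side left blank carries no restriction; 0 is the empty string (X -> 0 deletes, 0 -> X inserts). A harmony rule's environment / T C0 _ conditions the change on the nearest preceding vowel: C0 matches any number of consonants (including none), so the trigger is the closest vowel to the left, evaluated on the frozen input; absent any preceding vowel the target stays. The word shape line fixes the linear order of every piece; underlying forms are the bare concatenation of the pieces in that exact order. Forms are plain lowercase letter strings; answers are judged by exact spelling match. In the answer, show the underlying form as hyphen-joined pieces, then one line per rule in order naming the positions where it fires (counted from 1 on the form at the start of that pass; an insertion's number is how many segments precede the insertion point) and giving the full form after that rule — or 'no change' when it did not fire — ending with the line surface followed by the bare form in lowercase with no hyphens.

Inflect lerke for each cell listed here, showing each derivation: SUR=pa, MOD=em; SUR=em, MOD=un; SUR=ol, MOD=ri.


cell SUR=pa, MOD=em:
underlying: lerke-lk-flu
1. b -> p, d -> t, g -> k, v -> f, z -> s / _ #: no change
2. o -> e, u -> i / F C0 _: fires at position(s) 10: lerkelkfli
3. f -> v, k -> g, s -> z, t -> d / V _ V: no change
surface: lerkelkfli

cell SUR=em, MOD=un:
underlying: lerke-t-of
1. b -> p, d -> t, g -> k, v -> f, z -> s / _ #: no change
2. o -> e, u -> i / F C0 _: fires at position(s) 7: lerketef
3. f -> v, k -> g, s -> z, t -> d / V _ V: fires at position(s) 6: lerkedef
surface: lerkedef

cell SUR=ol, MOD=ri:
underlying: lerke-umi-nib
1. b -> p, d -> t, g -> k, v -> f, z -> s / _ #: fires at position(s) 11: lerkeuminip
2. o -> e, u -> i / F C0 _: fires at position(s) 6: lerkeiminip
3. f -> v, k -> g, s -> z, t -> d / V _ V: no change
surface: lerkeiminip


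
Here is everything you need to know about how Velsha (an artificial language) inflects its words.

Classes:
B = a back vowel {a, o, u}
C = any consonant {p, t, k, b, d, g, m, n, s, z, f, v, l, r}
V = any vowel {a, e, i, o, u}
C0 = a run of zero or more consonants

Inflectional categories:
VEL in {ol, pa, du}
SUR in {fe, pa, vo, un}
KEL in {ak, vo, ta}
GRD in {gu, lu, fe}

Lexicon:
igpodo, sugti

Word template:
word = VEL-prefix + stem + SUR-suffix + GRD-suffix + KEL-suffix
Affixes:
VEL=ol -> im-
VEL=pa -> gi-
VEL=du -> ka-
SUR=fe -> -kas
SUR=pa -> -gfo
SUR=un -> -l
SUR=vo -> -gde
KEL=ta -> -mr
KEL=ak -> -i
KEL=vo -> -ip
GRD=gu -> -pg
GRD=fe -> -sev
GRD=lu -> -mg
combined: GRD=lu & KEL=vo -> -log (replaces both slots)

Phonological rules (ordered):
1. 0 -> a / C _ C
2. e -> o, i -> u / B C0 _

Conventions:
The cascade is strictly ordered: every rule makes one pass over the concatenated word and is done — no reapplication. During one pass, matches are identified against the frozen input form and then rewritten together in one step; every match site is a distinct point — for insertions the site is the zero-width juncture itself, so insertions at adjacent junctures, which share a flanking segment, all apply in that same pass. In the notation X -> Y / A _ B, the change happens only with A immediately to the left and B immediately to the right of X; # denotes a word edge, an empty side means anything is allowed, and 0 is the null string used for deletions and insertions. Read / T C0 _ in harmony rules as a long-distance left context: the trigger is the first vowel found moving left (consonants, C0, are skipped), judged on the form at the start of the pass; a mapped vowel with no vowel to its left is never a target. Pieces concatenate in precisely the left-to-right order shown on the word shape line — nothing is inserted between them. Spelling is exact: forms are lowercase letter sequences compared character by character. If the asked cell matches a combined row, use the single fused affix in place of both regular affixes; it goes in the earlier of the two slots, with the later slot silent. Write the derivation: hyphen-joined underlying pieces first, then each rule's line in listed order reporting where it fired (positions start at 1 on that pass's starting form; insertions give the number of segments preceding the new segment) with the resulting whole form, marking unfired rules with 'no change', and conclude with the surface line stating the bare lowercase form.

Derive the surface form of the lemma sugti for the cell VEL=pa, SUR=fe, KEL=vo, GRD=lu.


underlying: gi-sugti-kas-log
1. 0 -> a / C _ C: inserts after position(s) 5, 10: gisugatikasalog
2. e -> o, i -> u / B C0 _: fires at position(s) 8: gisugatukasalog
surface: gisugatukasalog


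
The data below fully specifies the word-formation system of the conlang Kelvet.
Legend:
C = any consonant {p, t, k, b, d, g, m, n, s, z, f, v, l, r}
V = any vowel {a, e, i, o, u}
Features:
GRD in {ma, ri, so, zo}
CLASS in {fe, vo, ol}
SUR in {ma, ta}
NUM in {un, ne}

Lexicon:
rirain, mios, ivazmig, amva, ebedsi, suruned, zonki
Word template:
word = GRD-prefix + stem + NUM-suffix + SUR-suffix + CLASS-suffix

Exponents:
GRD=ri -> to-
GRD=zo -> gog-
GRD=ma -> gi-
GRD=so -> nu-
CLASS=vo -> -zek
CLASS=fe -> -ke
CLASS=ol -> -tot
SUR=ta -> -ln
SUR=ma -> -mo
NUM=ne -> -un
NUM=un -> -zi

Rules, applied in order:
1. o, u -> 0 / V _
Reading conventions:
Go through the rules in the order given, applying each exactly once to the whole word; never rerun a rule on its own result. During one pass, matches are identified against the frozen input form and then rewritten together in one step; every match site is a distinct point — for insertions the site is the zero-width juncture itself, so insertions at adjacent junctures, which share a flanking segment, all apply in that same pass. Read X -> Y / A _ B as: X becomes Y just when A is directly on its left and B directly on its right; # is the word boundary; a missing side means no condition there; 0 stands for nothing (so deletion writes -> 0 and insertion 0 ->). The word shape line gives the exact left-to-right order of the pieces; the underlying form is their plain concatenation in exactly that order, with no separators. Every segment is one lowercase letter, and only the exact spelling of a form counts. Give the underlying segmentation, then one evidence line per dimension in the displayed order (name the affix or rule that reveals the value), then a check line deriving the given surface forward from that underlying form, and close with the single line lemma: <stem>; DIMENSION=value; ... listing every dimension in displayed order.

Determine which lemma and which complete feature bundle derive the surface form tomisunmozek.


underlying: to-mios-un-mo-zek
GRD=ri - signalled by the affix to-
CLASS=vo - signalled by the affix -zek
SUR=ma - signalled by the affix -mo
NUM=ne - signalled by the affix -un
check: tomiosunmozek -> tomisunmozek
lemma: mios; GRD=ri; CLASS=vo; SUR=ma; NUM=ne


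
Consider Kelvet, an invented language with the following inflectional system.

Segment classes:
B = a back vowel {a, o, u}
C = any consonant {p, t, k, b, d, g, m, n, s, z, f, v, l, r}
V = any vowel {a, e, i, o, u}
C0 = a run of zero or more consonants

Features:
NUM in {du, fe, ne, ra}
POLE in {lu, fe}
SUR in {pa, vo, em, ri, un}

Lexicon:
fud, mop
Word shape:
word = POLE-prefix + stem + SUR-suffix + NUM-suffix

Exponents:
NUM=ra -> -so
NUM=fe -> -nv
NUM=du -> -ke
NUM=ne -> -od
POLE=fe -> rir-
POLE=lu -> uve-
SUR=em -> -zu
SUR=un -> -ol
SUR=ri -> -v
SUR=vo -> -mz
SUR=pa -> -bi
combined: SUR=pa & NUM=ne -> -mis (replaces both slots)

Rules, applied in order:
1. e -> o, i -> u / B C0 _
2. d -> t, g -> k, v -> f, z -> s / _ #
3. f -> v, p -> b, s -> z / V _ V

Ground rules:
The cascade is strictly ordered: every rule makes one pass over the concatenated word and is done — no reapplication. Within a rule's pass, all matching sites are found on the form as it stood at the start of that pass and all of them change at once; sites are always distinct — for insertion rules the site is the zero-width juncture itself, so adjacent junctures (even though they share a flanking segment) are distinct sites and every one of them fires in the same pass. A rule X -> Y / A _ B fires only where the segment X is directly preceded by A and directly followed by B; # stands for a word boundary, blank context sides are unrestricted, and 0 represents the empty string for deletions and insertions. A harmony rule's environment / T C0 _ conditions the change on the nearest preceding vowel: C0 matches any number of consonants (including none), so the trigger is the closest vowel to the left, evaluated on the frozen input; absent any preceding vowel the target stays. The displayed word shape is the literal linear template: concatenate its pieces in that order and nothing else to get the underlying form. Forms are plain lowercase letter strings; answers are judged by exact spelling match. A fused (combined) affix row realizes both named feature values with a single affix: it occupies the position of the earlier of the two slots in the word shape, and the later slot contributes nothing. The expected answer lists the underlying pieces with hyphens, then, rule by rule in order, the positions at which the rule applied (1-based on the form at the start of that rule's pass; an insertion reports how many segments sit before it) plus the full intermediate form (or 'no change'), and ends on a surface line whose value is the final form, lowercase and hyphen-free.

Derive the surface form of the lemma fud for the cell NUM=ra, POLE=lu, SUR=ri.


underlying: uve-fud-v-so
1. e -> o, i -> u / B C0 _: fires at position(s) 3: uvofudvso
2. d -> t, g -> k, v -> f, z -> s / _ #: no change
3. f -> v, p -> b, s -> z / V _ V: fires at position(s) 4: uvovudvso
surface: uvovudvso


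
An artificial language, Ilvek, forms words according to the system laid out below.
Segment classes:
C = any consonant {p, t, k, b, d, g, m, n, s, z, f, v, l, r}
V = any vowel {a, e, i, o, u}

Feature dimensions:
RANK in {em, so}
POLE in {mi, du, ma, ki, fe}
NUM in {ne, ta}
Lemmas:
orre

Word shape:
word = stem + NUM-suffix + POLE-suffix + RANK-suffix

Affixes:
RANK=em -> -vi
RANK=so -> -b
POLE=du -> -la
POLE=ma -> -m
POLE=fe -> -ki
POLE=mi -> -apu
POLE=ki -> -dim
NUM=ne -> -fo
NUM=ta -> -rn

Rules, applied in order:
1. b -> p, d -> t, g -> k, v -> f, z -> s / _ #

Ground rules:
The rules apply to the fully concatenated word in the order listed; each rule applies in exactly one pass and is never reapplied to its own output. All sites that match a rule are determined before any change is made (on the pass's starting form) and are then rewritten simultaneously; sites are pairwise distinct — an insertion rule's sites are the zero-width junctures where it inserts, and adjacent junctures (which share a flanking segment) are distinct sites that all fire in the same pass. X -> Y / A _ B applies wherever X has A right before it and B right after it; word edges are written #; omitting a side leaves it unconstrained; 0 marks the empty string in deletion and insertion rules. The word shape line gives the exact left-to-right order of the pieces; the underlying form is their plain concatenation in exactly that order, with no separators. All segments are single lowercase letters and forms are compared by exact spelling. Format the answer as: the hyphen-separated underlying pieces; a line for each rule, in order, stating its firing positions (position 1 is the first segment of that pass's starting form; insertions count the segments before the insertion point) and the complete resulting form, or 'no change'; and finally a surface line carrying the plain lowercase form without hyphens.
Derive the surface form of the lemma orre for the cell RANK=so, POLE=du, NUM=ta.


underlying: orre-rn-la-b
1. b -> p, d -> t, g -> k, v -> f, z -> s / _ #: fires at position(s) 9: orrernlap
surface: orrernlap


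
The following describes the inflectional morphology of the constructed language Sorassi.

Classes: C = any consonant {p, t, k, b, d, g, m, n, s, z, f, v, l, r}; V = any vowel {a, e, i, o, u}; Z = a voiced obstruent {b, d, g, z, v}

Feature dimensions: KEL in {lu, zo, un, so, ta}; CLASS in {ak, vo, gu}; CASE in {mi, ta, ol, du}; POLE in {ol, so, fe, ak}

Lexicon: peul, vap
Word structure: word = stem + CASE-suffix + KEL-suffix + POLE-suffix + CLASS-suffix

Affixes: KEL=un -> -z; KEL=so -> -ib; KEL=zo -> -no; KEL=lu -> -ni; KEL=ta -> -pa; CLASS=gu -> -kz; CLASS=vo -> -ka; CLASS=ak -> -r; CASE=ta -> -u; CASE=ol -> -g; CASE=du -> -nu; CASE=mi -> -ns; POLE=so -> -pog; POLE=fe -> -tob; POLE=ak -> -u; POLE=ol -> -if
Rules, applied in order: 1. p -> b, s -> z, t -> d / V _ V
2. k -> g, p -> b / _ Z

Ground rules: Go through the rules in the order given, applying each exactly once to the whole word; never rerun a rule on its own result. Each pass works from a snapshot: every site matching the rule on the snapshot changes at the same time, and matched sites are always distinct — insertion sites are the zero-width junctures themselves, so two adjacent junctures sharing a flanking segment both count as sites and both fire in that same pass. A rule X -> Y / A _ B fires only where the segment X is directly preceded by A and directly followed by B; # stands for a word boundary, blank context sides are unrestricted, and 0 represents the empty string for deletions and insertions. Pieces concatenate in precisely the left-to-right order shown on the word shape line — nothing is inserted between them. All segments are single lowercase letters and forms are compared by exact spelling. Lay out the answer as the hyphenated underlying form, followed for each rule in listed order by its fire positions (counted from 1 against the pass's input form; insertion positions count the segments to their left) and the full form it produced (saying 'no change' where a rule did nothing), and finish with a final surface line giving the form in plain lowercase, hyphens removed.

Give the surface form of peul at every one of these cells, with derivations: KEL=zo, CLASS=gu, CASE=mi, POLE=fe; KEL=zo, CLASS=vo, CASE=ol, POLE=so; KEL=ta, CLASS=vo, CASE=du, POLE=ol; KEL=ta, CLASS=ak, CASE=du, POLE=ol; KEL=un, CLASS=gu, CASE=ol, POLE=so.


cell KEL=zo, CLASS=gu, CASE=mi, POLE=fe:
underlying: peul-ns-no-tob-kz
1. p -> b, s -> z, t -> d / V _ V: fires at position(s) 9: peulnsnodobkz
2. k -> g, p -> b / _ Z: fires at position(s) 12: peulnsnodobgz
surface: peulnsnodobgz

cell KEL=zo, CLASS=vo, CASE=ol, POLE=so:
underlying: peul-g-no-pog-ka
1. p -> b, s -> z, t -> d / V _ V: fires at position(s) 8: peulgnobogka
2. k -> g, p -> b / _ Z: no change
surface: peulgnobogka

cell KEL=ta, CLASS=vo, CASE=du, POLE=ol:
underlying: peul-nu-pa-if-ka
1. p -> b, s -> z, t -> d / V _ V: fires at position(s) 7: peulnubaifka
2. k -> g, p -> b / _ Z: no change
surface: peulnubaifka

cell KEL=ta, CLASS=ak, CASE=du, POLE=ol:
underlying: peul-nu-pa-if-r
1. p -> b, s -> z, t -> d / V _ V: fires at position(s) 7: peulnubaifr
2. k -> g, p -> b / _ Z: no change
surface: peulnubaifr

cell KEL=un, CLASS=gu, CASE=ol, POLE=so:
underlying: peul-g-z-pog-kz
1. p -> b, s -> z, t -> d / V _ V: no change
2. k -> g, p -> b / _ Z: fires at position(s) 10: peulgzpoggz
surface: peulgzpoggz


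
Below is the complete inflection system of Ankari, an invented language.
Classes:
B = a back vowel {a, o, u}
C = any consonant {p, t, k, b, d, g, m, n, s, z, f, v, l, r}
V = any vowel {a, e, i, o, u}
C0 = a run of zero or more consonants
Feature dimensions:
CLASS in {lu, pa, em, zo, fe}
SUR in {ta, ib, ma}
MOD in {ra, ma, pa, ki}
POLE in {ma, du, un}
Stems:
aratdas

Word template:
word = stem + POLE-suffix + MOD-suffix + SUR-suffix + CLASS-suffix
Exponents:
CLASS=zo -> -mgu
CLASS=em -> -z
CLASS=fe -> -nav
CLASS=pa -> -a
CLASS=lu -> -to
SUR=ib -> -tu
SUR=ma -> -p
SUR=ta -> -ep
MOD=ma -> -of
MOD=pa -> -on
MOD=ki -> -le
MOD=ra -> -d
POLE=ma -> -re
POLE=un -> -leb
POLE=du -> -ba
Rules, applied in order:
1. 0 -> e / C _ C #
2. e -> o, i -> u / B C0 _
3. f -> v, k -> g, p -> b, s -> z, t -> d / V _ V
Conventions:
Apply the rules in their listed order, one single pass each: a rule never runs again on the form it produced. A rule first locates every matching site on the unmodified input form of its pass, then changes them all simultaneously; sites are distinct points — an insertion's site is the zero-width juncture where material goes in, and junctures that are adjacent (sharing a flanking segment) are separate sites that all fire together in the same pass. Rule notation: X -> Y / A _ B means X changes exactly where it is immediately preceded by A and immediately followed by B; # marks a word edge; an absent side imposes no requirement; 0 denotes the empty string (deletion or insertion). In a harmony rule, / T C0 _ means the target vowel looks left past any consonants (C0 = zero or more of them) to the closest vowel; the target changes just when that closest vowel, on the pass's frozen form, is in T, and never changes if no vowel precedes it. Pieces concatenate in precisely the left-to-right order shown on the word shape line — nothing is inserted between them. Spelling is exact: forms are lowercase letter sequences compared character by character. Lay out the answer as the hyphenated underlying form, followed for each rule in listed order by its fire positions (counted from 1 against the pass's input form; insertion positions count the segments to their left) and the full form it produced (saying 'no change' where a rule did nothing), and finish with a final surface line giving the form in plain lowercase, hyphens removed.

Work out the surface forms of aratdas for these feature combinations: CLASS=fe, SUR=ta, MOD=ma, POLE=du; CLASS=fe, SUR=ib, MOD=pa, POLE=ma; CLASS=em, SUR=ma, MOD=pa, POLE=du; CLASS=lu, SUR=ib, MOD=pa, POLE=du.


cell CLASS=fe, SUR=ta, MOD=ma, POLE=du:
underlying: aratdas-ba-of-ep-nav
1. 0 -> e / C _ C #: no change
2. e -> o, i -> u / B C0 _: fires at position(s) 12: aratdasbaofopnav
3. f -> v, k -> g, p -> b, s -> z, t -> d / V _ V: fires at position(s) 11: aratdasbaovopnav
surface: aratdasbaovopnav

cell CLASS=fe, SUR=ib, MOD=pa, POLE=ma:
underlying: aratdas-re-on-tu-nav
1. 0 -> e / C _ C #: no change
2. e -> o, i -> u / B C0 _: fires at position(s) 9: aratdasroontunav
3. f -> v, k -> g, p -> b, s -> z, t -> d / V _ V: no change
surface: aratdasroontunav

cell CLASS=em, SUR=ma, MOD=pa, POLE=du:
underlying: aratdas-ba-on-p-z
1. 0 -> e / C _ C #: inserts after position(s) 12: aratdasbaonpez
2. e -> o, i -> u / B C0 _: fires at position(s) 13: aratdasbaonpoz
3. f -> v, k -> g, p -> b, s -> z, t -> d / V _ V: no change
surface: aratdasbaonpoz

cell CLASS=lu, SUR=ib, MOD=pa, POLE=du:
underlying: aratdas-ba-on-tu-to
1. 0 -> e / C _ C #: no change
2. e -> o, i -> u / B C0 _: no change
3. f -> v, k -> g, p -> b, s -> z, t -> d / V _ V: fires at position(s) 14: aratdasbaontudo
surface: aratdasbaontudo


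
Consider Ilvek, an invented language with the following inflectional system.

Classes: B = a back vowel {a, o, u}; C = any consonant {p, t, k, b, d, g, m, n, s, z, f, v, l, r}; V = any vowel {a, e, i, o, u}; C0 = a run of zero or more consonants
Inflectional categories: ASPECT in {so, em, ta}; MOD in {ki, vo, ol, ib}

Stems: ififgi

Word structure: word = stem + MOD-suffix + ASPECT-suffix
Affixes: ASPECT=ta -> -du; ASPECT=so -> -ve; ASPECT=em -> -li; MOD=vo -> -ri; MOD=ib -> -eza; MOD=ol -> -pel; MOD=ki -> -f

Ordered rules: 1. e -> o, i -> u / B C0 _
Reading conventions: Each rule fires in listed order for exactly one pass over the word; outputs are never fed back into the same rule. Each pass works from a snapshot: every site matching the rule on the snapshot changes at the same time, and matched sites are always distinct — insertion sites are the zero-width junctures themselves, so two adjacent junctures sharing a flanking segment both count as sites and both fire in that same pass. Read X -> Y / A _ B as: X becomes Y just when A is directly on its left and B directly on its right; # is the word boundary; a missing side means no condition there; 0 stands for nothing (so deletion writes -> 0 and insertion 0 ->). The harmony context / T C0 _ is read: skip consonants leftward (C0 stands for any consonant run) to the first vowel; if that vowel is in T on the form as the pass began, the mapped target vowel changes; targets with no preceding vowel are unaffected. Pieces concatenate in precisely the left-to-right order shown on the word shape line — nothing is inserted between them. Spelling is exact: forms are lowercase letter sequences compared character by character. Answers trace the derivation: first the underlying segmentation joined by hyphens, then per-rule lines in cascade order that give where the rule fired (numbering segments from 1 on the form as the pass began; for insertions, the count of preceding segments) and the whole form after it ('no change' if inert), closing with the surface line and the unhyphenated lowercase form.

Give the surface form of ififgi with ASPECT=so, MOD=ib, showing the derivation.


underlying: ififgi-eza-ve
1. e -> o, i -> u / B C0 _: fires at position(s) 11: ififgiezavo
surface: ififgiezavo


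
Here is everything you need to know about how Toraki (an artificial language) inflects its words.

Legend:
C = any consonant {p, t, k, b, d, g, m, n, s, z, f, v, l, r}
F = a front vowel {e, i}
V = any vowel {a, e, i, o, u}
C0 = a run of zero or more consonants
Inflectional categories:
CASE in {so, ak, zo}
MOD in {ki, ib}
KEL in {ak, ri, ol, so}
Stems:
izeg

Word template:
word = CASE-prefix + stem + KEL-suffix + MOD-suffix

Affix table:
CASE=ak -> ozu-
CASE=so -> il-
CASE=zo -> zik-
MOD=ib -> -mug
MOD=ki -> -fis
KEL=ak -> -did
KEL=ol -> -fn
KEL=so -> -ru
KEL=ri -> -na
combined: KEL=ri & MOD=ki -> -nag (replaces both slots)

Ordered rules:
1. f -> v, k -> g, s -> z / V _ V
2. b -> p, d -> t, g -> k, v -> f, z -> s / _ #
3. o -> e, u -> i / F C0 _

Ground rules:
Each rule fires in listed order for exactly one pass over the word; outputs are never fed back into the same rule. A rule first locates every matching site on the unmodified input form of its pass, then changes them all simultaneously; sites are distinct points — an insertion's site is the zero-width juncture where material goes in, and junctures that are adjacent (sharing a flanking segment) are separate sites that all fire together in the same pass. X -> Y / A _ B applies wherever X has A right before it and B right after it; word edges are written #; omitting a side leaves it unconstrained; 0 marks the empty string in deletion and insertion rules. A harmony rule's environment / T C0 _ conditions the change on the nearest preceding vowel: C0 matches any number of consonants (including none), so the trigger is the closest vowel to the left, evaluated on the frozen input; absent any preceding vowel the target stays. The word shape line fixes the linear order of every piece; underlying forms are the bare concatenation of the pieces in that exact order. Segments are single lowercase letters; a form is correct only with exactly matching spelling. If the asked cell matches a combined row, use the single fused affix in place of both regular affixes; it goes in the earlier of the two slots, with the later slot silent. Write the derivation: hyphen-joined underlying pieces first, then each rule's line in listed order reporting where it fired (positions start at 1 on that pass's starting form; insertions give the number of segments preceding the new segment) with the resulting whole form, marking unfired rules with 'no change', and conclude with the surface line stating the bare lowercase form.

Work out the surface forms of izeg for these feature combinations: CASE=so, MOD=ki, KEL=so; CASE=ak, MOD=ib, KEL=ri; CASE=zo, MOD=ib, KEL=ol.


cell CASE=so, MOD=ki, KEL=so:
underlying: il-izeg-ru-fis
1. f -> v, k -> g, s -> z / V _ V: fires at position(s) 9: ilizegruvis
2. b -> p, d -> t, g -> k, v -> f, z -> s / _ #: no change
3. o -> e, u -> i / F C0 _: fires at position(s) 8: ilizegrivis
surface: ilizegrivis

cell CASE=ak, MOD=ib, KEL=ri:
underlying: ozu-izeg-na-mug
1. f -> v, k -> g, s -> z / V _ V: no change
2. b -> p, d -> t, g -> k, v -> f, z -> s / _ #: fires at position(s) 12: ozuizegnamuk
3. o -> e, u -> i / F C0 _: no change
surface: ozuizegnamuk

cell CASE=zo, MOD=ib, KEL=ol:
underlying: zik-izeg-fn-mug
1. f -> v, k -> g, s -> z / V _ V: fires at position(s) 3: zigizegfnmug
2. b -> p, d -> t, g -> k, v -> f, z -> s / _ #: fires at position(s) 12: zigizegfnmuk
3. o -> e, u -> i / F C0 _: fires at position(s) 11: zigizegfnmik
surface: zigizegfnmik


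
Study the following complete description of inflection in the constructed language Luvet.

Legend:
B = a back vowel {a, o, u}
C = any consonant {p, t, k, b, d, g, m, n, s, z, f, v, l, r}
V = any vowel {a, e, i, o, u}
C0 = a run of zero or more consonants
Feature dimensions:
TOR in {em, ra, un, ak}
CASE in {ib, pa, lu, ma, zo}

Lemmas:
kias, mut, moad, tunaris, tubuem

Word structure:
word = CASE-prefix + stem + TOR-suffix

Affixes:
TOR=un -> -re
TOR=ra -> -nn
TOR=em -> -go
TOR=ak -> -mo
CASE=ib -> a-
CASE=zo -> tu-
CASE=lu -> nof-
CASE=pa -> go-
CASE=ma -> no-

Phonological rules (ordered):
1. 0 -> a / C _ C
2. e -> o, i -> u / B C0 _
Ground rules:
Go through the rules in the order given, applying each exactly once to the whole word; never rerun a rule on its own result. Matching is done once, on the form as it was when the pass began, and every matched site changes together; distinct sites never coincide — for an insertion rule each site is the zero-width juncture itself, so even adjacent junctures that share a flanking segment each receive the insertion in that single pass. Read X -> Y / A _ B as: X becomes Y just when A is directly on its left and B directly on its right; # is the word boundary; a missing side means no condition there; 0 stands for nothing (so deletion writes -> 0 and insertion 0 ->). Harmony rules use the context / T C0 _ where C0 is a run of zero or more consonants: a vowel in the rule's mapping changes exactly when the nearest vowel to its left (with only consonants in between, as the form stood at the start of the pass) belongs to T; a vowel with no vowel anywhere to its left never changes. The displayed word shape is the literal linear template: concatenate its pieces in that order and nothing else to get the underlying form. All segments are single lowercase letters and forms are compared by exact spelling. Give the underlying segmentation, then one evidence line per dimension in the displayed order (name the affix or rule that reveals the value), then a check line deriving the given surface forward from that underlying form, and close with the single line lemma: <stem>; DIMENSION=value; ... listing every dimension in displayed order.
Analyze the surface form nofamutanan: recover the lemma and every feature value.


underlying: nof-mut-nn
TOR=ra - signalled by the affix -nn
CASE=lu - signalled by the affix nof-
check: nofmutnn -> nofamutanan -> nofamutanan
lemma: mut; TOR=ra; CASE=lu


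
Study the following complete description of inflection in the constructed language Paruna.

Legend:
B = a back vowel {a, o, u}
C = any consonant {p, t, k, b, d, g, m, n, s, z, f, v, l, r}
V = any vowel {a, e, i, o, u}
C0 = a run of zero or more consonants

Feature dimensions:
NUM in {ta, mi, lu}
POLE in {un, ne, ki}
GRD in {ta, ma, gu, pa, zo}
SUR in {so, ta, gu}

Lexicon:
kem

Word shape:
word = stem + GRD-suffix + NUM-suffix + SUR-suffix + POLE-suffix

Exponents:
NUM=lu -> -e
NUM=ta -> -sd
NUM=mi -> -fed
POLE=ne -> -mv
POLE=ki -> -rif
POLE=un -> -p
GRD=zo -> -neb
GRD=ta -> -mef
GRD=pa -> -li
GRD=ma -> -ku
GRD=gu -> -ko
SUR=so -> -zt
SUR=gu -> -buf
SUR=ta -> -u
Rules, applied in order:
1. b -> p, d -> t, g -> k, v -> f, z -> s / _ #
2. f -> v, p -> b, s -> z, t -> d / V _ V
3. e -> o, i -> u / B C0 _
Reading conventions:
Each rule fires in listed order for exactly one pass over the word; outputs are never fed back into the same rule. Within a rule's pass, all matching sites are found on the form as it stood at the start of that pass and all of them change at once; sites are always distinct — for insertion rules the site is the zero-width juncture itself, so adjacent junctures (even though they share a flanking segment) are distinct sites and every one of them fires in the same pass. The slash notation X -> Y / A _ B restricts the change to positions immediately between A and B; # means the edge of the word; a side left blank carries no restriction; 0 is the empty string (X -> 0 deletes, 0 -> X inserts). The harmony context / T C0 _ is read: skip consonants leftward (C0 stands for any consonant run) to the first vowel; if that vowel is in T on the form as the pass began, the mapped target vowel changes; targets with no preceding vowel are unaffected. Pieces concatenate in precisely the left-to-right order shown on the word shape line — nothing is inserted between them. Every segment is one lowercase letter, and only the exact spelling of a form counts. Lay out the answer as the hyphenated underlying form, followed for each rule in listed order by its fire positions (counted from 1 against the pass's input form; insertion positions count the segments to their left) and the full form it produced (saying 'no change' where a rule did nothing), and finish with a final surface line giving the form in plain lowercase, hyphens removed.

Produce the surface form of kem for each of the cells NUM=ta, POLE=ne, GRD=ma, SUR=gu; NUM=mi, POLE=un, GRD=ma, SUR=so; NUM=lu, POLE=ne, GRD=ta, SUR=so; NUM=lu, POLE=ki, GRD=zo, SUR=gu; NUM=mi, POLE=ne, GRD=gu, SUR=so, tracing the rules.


cell NUM=ta, POLE=ne, GRD=ma, SUR=gu:
underlying: kem-ku-sd-buf-mv
1. b -> p, d -> t, g -> k, v -> f, z -> s / _ #: fires at position(s) 12: kemkusdbufmf
2. f -> v, p -> b, s -> z, t -> d / V _ V: no change
3. e -> o, i -> u / B C0 _: no change
surface: kemkusdbufmf

cell NUM=mi, POLE=un, GRD=ma, SUR=so:
underlying: kem-ku-fed-zt-p
1. b -> p, d -> t, g -> k, v -> f, z -> s / _ #: no change
2. f -> v, p -> b, s -> z, t -> d / V _ V: fires at position(s) 6: kemkuvedztp
3. e -> o, i -> u / B C0 _: fires at position(s) 7: kemkuvodztp
surface: kemkuvodztp

cell NUM=lu, POLE=ne, GRD=ta, SUR=so:
underlying: kem-mef-e-zt-mv
1. b -> p, d -> t, g -> k, v -> f, z -> s / _ #: fires at position(s) 11: kemmefeztmf
2. f -> v, p -> b, s -> z, t -> d / V _ V: fires at position(s) 6: kemmeveztmf
3. e -> o, i -> u / B C0 _: no change
surface: kemmeveztmf

cell NUM=lu, POLE=ki, GRD=zo, SUR=gu:
underlying: kem-neb-e-buf-rif
1. b -> p, d -> t, g -> k, v -> f, z -> s / _ #: no change
2. f -> v, p -> b, s -> z, t -> d / V _ V: no change
3. e -> o, i -> u / B C0 _: fires at position(s) 12: kemnebebufruf
surface: kemnebebufruf

cell NUM=mi, POLE=ne, GRD=gu, SUR=so:
underlying: kem-ko-fed-zt-mv
1. b -> p, d -> t, g -> k, v -> f, z -> s / _ #: fires at position(s) 12: kemkofedztmf
2. f -> v, p -> b, s -> z, t -> d / V _ V: fires at position(s) 6: kemkovedztmf
3. e -> o, i -> u / B C0 _: fires at position(s) 7: kemkovodztmf
surface: kemkovodztmf


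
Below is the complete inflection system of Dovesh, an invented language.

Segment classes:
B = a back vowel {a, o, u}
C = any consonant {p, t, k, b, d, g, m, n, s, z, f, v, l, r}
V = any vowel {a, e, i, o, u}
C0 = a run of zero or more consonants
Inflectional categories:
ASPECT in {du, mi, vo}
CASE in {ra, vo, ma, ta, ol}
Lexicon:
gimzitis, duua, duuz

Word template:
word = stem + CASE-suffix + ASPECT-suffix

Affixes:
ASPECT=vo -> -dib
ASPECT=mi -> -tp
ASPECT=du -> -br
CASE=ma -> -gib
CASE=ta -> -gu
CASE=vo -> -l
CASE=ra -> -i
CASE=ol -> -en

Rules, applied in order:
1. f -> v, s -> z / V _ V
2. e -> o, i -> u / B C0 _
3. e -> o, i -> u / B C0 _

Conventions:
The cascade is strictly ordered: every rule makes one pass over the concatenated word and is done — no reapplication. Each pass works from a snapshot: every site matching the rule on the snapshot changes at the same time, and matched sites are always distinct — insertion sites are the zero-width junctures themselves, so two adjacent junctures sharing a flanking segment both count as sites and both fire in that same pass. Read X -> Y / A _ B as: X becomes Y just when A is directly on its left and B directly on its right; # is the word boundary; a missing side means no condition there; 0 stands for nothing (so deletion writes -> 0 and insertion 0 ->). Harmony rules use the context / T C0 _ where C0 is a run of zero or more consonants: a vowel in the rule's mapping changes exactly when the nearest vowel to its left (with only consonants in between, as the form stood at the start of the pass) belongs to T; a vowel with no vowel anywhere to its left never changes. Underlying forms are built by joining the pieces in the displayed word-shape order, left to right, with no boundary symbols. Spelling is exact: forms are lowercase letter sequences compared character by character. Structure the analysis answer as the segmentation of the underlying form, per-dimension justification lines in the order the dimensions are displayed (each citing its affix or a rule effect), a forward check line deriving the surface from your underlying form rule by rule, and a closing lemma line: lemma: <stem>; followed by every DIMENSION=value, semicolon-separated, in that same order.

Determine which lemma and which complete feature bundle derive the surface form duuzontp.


underlying: duuz-en-tp
ASPECT=mi - signalled by the affix -tp
CASE=ol - signalled by the affix -en
check: duuzentp -> duuzentp -> duuzontp -> duuzontp
lemma: duuz; ASPECT=mi; CASE=ol
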